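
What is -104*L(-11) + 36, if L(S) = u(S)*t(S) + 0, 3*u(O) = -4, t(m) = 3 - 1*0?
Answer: 452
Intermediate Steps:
t(m) = 3 (t(m) = 3 + 0 = 3)
u(O) = -4/3 (u(O) = (⅓)*(-4) = -4/3)
L(S) = -4 (L(S) = -4/3*3 + 0 = -4 + 0 = -4)
-104*L(-11) + 36 = -104*(-4) + 36 = 416 + 36 = 452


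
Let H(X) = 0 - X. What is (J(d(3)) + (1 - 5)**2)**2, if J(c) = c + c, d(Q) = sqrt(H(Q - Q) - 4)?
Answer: 240 + 128*I ≈ 240.0 + 128.0*I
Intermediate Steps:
H(X) = -X
d(Q) = 2*I (d(Q) = sqrt(-(Q - Q) - 4) = sqrt(-1*0 - 4) = sqrt(0 - 4) = sqrt(-4) = 2*I)
J(c) = 2*c
(J(d(3)) + (1 - 5)**2)**2 = (2*(2*I) + (1 - 5)**2)**2 = (4*I + (-4)**2)**2 = (4*I + 16)**2 = (16 + 4*I)**2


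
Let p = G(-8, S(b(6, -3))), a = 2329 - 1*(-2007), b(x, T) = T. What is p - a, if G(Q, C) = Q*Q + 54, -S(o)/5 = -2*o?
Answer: -4218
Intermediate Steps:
S(o) = 10*o (S(o) = -(-10)*o = 10*o)
a = 4336 (a = 2329 + 2007 = 4336)
G(Q, C) = 54 + Q**2 (G(Q, C) = Q**2 + 54 = 54 + Q**2)
p = 118 (p = 54 + (-8)**2 = 54 + 64 = 118)
p - a = 118 - 1*4336 = 118 - 4336 = -4218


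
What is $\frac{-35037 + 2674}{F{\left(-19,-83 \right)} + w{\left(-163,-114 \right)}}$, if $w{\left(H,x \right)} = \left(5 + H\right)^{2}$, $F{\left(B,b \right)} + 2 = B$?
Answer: $- \frac{32363}{24943} \approx -1.2975$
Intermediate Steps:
$F{\left(B,b \right)} = -2 + B$
$\frac{-35037 + 2674}{F{\left(-19,-83 \right)} + w{\left(-163,-114 \right)}} = \frac{-35037 + 2674}{\left(-2 - 19\right) + \left(5 - 163\right)^{2}} = - \frac{32363}{-21 + \left(-158\right)^{2}} = - \frac{32363}{-21 + 24964} = - \frac{32363}{24943}$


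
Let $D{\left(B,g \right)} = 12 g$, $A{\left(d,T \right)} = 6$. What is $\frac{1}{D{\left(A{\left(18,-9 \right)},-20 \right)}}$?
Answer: $- \frac{1}{240} \approx -0.0041667$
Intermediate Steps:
$\frac{1}{D{\left(A{\left(18,-9 \right)},-20 \right)}} = \frac{1}{12 \left(-20\right)} = \frac{1}{-240} = - \frac{1}{240}$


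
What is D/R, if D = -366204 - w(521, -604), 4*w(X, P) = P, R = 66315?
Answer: -366053/66315 ≈ -5.5199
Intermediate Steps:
w(X, P) = P/4
D = -366053 (D = -366204 - (-604)/4 = -366204 - 1*(-151) = -366204 + 151 = -366053)
D/R = -366053/66315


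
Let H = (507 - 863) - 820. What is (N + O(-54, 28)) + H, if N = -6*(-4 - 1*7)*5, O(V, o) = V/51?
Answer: -14400/17 ≈ -847.06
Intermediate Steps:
O(V, o) = V/51 (O(V, o) = V*(1/51) = V/51)
N = 330 (N = -6*(-4 - 7)*5 = -6*(-11)*5 = 66*5 = 330)
H = -1176 (H = -356 - 820 = -1176)
(N + O(-54, 28)) + H = (330 + (1/51)*(-54)) - 1176 = (330 - 18/17) - 1176 = 5592/17 - 1176 = -14400/17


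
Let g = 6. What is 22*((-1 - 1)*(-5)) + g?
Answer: 226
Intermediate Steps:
22*((-1 - 1)*(-5)) + g = 22*((-1 - 1)*(-5)) + 6 = 22*(-2*(-5)) + 6 = 22*10 + 6 = 220 + 6 = 226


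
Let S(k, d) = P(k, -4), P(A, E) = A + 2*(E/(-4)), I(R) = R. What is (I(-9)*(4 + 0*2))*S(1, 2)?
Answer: -108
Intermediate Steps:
P(A, E) = A - E/2 (P(A, E) = A + 2*(E*(-1/4)) = A + 2*(-E/4) = A - E/2)
S(k, d) = 2 + k (S(k, d) = k - 1/2*(-4) = k + 2 = 2 + k)
(I(-9)*(4 + 0*2))*S(1, 2) = (-9*(4 + 0*2))*(2 + 1) = -9*(4 + 0)*3 = -9*4*3 = -36*3 = -108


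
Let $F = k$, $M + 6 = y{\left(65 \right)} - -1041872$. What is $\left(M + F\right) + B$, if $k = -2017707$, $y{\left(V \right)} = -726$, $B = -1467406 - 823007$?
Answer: $-3266980$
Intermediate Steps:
$B = -2290413$ ($B = -1467406 - 823007 = -2290413$)
$M = 1041140$ ($M = -6 - -1041146 = -6 + \left(-726 + 1041872\right) = -6 + 1041146 = 1041140$)
$F = -2017707$
$\left(M + F\right) + B = \left(1041140 - 2017707\right) - 2290413 = -976567 - 2290413 = -3266980$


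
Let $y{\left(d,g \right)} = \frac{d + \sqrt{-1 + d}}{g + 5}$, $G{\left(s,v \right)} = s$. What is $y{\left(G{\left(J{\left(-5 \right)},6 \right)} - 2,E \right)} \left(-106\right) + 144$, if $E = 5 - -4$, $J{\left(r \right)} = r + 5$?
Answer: $\frac{1114}{7} - \frac{53 i \sqrt{3}}{7} \approx 159.14 - 13.114 i$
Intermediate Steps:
$J{\left(r \right)} = 5 + r$
$E = 9$ ($E = 5 + 4 = 9$)
$y{\left(d,g \right)} = \frac{d + \sqrt{-1 + d}}{5 + g}$
$y{\left(G{\left(J{\left(-5 \right)},6 \right)} - 2,E \right)} \left(-106\right) + 144 = \frac{\left(\left(5 - 5\right) - 2\right) + \sqrt{-1 + \left(\left(5 - 5\right) - 2\right)}}{5 + 9} \left(-106\right) + 144 = \frac{\left(0 - 2\right) + \sqrt{-1 + \left(0 - 2\right)}}{14} \left(-106\right) + 144 = \frac{-2 + \sqrt{-1 - 2}}{14} \left(-106\right) + 144 = \frac{-2 + \sqrt{-3}}{14} \left(-106\right) + 144 = \frac{-2 + i \sqrt{3}}{14} \left(-106\right) + 144 = \left(- \frac{1}{7} + \frac{i \sqrt{3}}{14}\right) \left(-106\right) + 144 = \left(\frac{106}{7} - \frac{53 i \sqrt{3}}{7}\right) + 144 = \frac{1114}{7} - \frac{53 i \sqrt{3}}{7}$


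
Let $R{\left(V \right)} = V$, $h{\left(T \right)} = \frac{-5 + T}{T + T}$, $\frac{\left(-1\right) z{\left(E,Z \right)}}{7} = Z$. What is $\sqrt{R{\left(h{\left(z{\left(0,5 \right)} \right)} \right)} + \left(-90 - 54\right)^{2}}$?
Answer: $\frac{2 \sqrt{254023}}{7} \approx 144.0$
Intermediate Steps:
$z{\left(E,Z \right)} = - 7 Z$
$h{\left(T \right)} = \frac{-5 + T}{2 T}$
$\sqrt{R{\left(h{\left(z{\left(0,5 \right)} \right)} \right)} + \left(-90 - 54\right)^{2}} = \sqrt{\frac{-5 - 35}{2 \left(\left(-7\right) 5\right)} + \left(-90 - 54\right)^{2}} = \sqrt{\frac{-5 - 35}{2 \left(-35\right)} + \left(-144\right)^{2}} = \sqrt{\frac{1}{2} \left(- \frac{1}{35}\right) \left(-40\right) + 20736} = \sqrt{\frac{4}{7} + 20736} = \sqrt{\frac{145156}{7}} = \frac{2 \sqrt{254023}}{7}$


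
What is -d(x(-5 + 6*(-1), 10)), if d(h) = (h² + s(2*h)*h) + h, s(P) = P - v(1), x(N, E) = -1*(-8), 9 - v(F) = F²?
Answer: -136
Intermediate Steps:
v(F) = 9 - F²
x(N, E) = 8
s(P) = -8 + P (s(P) = P - (9 - 1*1²) = P - (9 - 1*1) = P - (9 - 1) = P - 1*8 = P - 8 = -8 + P)
d(h) = h + h² + h*(-8 + 2*h) (d(h) = (h² + (-8 + 2*h)*h) + h = (h² + h*(-8 + 2*h)) + h = h + h² + h*(-8 + 2*h))
-d(x(-5 + 6*(-1), 10)) = -8*(-7 + 3*8) = -8*(-7 + 24) = -8*17 = -1*136 = -136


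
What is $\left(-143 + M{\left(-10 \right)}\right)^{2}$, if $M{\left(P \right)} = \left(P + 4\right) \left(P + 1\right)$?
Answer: $7921$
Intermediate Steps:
$M{\left(P \right)} = \left(1 + P\right) \left(4 + P\right)$ ($M{\left(P \right)} = \left(4 + P\right) \left(1 + P\right) = \left(1 + P\right) \left(4 + P\right)$)
$\left(-143 + M{\left(-10 \right)}\right)^{2} = \left(-143 + \left(4 + \left(-10\right)^{2} + 5 \left(-10\right)\right)\right)^{2} = \left(-143 + \left(4 + 100 - 50\right)\right)^{2} = \left(-143 + 54\right)^{2} = \left(-89\right)^{2} = 7921$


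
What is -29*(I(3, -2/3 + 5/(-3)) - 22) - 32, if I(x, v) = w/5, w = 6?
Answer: 2856/5 ≈ 571.20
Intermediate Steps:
I(x, v) = 6/5
-29*(I(3, -2/3 + 5/(-3)) - 22) - 32 = -29*(6/5 - 22) - 32 = -29*(-104/5) - 32 = 3016/5 - 32 = 2856/5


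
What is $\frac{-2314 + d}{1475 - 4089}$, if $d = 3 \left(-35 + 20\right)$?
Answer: $\frac{2359}{2614} \approx 0.90245$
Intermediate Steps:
$d = -45$ ($d = 3 \left(-15\right) = -45$)
$\frac{-2314 + d}{1475 - 4089} = \frac{-2314 - 45}{1475 - 4089} = - \frac{2359}{-2614} = \left(-2359\right) \left(- \frac{1}{2614}\right) = \frac{2359}{2614}$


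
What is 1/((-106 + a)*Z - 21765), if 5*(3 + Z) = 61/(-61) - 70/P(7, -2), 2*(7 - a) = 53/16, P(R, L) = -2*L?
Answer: -320/6748993 ≈ -4.7415e-5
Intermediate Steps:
a = 171/32 (a = 7 - 53/(2*16) = 7 - ½*53/16 = 7 - 53/32 = 171/32 ≈ 5.3438)
Z = -67/10 (Z = -3 + (61/(-61) - 70/((-2*(-2))))/5 = -3 + (61*(-1/61) - 70/4)/5 = -3 + (-1 - 70*¼)/5 = -3 + (-1 - 35/2)/5 = -3 + (⅕)*(-37/2) = -3 - 37/10 = -67/10 ≈ -6.7000)
1/((-106 + a)*Z - 21765) = 1/((-106 + 171/32)*(-67/10) - 21765) = 1/(-3221/32*(-67/10) - 21765) = 1/(215807/320 - 21765) = 1/(-6748993/320) = -320/6748993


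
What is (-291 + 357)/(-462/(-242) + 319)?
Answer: 363/1765 ≈ 0.20567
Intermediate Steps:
(-291 + 357)/(-462/(-242) + 319) = 66/(-462*(-1/242) + 319) = 66/(21/11 + 319) = 66/(3530/11) = 66*(11/3530) = 363/1765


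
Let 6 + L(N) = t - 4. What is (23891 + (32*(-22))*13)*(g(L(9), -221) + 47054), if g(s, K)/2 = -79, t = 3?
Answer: 691200144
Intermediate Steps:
L(N) = -7 (L(N) = -6 + (3 - 4) = -6 - 1 = -7)
g(s, K) = -158 (g(s, K) = 2*(-79) = -158)
(23891 + (32*(-22))*13)*(g(L(9), -221) + 47054) = (23891 + (32*(-22))*13)*(-158 + 47054) = (23891 - 704*13)*46896 = (23891 - 9152)*46896 = 14739*46896 = 691200144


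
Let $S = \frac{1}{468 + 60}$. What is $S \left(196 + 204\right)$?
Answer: $\frac{25}{33} \approx 0.75758$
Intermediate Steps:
$S = \frac{1}{528} \approx 0.0018939$
$S \left(196 + 204\right) = \frac{196 + 204}{528} = \frac{1}{528} \cdot 400 = \frac{25}{33}$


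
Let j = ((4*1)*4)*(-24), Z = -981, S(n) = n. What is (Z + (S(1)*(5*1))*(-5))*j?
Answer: 386304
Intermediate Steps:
j = -384 (j = (4*4)*(-24) = 16*(-24) = -384)
(Z + (S(1)*(5*1))*(-5))*j = (-981 + (1*(5*1))*(-5))*(-384) = (-981 + (1*5)*(-5))*(-384) = (-981 + 5*(-5))*(-384) = (-981 - 25)*(-384) = -1006*(-384) = 386304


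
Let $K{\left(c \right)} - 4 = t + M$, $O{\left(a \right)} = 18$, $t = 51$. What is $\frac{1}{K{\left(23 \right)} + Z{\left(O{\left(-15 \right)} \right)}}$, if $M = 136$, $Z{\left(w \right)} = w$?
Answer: $\frac{1}{209} \approx 0.0047847$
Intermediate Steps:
$K{\left(c \right)} = 191$ ($K{\left(c \right)} = 4 + \left(51 + 136\right) = 4 + 187 = 191$)
$\frac{1}{K{\left(23 \right)} + Z{\left(O{\left(-15 \right)} \right)}} = \frac{1}{191 + 18} = \frac{1}{209}$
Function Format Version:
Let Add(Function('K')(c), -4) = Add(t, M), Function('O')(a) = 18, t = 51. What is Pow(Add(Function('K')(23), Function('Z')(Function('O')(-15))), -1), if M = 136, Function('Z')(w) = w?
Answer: Rational(1, 209) ≈ 0.0047847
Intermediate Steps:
Function('K')(c) = 191 (Function('K')(c) = Add(4, Add(51, 136)) = Add(4, 187) = 191)
Pow(Add(Function('K')(23), Function('Z')(Function('O')(-15))), -1) = Pow(Add(191, 18), -1) = Pow(209, -1) = Rational(1, 209)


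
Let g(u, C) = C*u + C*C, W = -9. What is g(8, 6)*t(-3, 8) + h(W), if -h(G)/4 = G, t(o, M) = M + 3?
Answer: 960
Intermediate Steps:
t(o, M) = 3 + M
g(u, C) = C² + C*u (g(u, C) = C*u + C² = C² + C*u)
h(G) = -4*G
g(8, 6)*t(-3, 8) + h(W) = (6*(6 + 8))*(3 + 8) - 4*(-9) = (6*14)*11 + 36 = 84*11 + 36 = 924 + 36 = 960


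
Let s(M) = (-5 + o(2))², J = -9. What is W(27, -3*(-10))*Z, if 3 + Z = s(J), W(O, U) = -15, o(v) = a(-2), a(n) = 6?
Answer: 30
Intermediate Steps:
o(v) = 6
s(M) = 1 (s(M) = (-5 + 6)² = 1² = 1)
Z = -2 (Z = -3 + 1 = -2)
W(27, -3*(-10))*Z = -15*(-2) = 30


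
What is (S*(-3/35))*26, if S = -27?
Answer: 2106/35 ≈ 60.171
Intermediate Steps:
(S*(-3/35))*26 = -(-81)/35*26 = -27*(-3/35)*26 = (81/35)*26 = 2106/35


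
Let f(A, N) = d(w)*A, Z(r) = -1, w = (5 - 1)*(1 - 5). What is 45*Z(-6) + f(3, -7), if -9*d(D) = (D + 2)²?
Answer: -331/3 ≈ -110.33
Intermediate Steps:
w = -16 (w = 4*(-4) = -16)
d(D) = -(2 + D)²/9 (d(D) = -(D + 2)²/9 = -(2 + D)²/9)
f(A, N) = -196*A/9 (f(A, N) = (-(2 - 16)²/9)*A = (-⅑*(-14)²)*A = (-⅑*196)*A = -196*A/9)
45*Z(-6) + f(3, -7) = 45*(-1) - 196/9*3 = -45 - 196/3 = -331/3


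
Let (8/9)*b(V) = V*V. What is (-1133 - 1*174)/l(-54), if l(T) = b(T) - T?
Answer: -2614/6669 ≈ -0.39196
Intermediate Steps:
b(V) = 9*V²/8 (b(V) = 9*(V*V)/8 = 9*V²/8)
l(T) = -T + 9*T²/8 (l(T) = 9*T²/8 - T = -T + 9*T²/8)
(-1133 - 1*174)/l(-54) = (-1133 - 1*174)/(((⅛)*(-54)*(-8 + 9*(-54)))) = (-1133 - 174)/(((⅛)*(-54)*(-8 - 486))) = -1307/((⅛)*(-54)*(-494)) = -1307/6669/2 = -1307*2/6669 = -2614/6669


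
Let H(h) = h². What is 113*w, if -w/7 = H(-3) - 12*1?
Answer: 2373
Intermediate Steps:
w = 21 (w = -7*((-3)² - 12*1) = -7*(9 - 12) = -7*(-3) = 21)
113*w = 113*21 = 2373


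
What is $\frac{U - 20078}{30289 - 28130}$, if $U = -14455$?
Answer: $- \frac{34533}{2159} \approx -15.995$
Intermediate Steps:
$\frac{U - 20078}{30289 - 28130} = \frac{-14455 - 20078}{30289 - 28130} = - \frac{34533}{2159}$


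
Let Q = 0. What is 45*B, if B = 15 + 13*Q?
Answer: 675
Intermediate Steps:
B = 15 (B = 15 + 13*0 = 15 + 0 = 15)
45*B = 45*15 = 675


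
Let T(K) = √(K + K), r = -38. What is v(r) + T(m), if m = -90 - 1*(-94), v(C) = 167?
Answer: 167 + 2*√2 ≈ 169.83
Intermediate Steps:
m = 4 (m = -90 + 94 = 4)
T(K) = √2*√K (T(K) = √(2*K) = √2*√K)
v(r) + T(m) = 167 + √2*√4 = 167 + √2*2 = 167 + 2*√2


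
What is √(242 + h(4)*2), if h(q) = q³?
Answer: √370 ≈ 19.235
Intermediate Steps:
√(242 + h(4)*2) = √(242 + 4³*2) = √(242 + 64*2) = √(242 + 128) = √370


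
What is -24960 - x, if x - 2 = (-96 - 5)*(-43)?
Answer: -29305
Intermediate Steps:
x = 4345 (x = 2 + (-96 - 5)*(-43) = 2 - 101*(-43) = 2 + 4343 = 4345)
-24960 - x = -24960 - 1*4345 = -24960 - 4345 = -29305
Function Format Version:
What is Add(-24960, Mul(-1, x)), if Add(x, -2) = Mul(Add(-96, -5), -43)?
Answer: -29305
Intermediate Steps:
x = 4345 (x = Add(2, Mul(Add(-96, -5), -43)) = Add(2, Mul(-101, -43)) = Add(2, 4343) = 4345)
Add(-24960, Mul(-1, x)) = Add(-24960, Mul(-1, 4345)) = Add(-24960, -4345) = -29305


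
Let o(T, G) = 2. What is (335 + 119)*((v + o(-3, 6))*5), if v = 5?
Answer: 15890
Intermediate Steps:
(335 + 119)*((v + o(-3, 6))*5) = (335 + 119)*((5 + 2)*5) = 454*(7*5) = 454*35 = 15890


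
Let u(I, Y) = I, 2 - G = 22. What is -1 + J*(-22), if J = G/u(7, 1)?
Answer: 433/7 ≈ 61.857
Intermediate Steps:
G = -20 (G = 2 - 1*22 = 2 - 22 = -20)
J = -20/7 ≈ -2.8571
-1 + J*(-22) = -1 - 20/7*(-22) = -1 + 440/7 = 433/7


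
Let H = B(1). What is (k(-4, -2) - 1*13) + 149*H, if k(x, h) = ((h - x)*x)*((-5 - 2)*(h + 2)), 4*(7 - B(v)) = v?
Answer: 3971/4 ≈ 992.75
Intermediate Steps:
B(v) = 7 - v/4
H = 27/4 (H = 7 - ¼*1 = 7 - ¼ = 27/4 ≈ 6.7500)
k(x, h) = x*(-14 - 7*h)*(h - x) (k(x, h) = (x*(h - x))*(-7*(2 + h)) = (x*(h - x))*(-14 - 7*h) = x*(-14 - 7*h)*(h - x))
(k(-4, -2) - 1*13) + 149*H = (7*(-4)*(-1*(-2)² - 2*(-2) + 2*(-4) - 2*(-4)) - 1*13) + 149*(27/4) = (7*(-4)*(-1*4 + 4 - 8 + 8) - 13) + 4023/4 = (7*(-4)*(-4 + 4 - 8 + 8) - 13) + 4023/4 = (7*(-4)*0 - 13) + 4023/4 = (0 - 13) + 4023/4 = -13 + 4023/4 = 3971/4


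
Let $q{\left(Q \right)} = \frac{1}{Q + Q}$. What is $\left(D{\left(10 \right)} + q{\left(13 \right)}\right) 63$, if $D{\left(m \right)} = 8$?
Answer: $\frac{13167}{26} \approx 506.42$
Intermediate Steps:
$q{\left(Q \right)} = \frac{1}{2 Q}$
$\left(D{\left(10 \right)} + q{\left(13 \right)}\right) 63 = \left(8 + \frac{1}{2 \cdot 13}\right) 63 = \left(8 + \frac{1}{2} \cdot \frac{1}{13}\right) 63 = \left(8 + \frac{1}{26}\right) 63 = \frac{209}{26} \cdot 63 = \frac{13167}{26}$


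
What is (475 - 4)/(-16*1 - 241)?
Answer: -471/257 ≈ -1.8327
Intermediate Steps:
(475 - 4)/(-16*1 - 241) = 471/(-16 - 241) = 471/(-257) = 471*(-1/257) = -471/257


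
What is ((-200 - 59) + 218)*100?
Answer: -4100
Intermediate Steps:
((-200 - 59) + 218)*100 = (-259 + 218)*100 = -41*100 = -4100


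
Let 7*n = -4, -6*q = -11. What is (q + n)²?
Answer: 2809/1764 ≈ 1.5924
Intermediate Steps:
q = 11/6 (q = -⅙*(-11) = 11/6 ≈ 1.8333)
n = -4/7 (n = (⅐)*(-4) = -4/7 ≈ -0.57143)
(q + n)² = (11/6 - 4/7)² = (53/42)² = 2809/1764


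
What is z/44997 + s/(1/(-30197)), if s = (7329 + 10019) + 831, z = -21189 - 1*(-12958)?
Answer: -24701159989442/44997 ≈ -5.4895e+8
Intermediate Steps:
z = -8231 (z = -21189 + 12958 = -8231)
s = 18179 (s = 17348 + 831 = 18179)
z/44997 + s/(1/(-30197)) = -8231/44997 + 18179/(1/(-30197)) = -8231*1/44997 + 18179/(-1/30197) = -8231/44997 + 18179*(-30197) = -8231/44997 - 548951263 = -24701159989442/44997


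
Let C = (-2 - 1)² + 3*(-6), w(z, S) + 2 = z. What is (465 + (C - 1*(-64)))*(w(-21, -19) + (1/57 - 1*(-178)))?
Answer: 4594720/57 ≈ 80609.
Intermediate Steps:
w(z, S) = -2 + z
C = -9 (C = (-3)² - 18 = 9 - 18 = -9)
(465 + (C - 1*(-64)))*(w(-21, -19) + (1/57 - 1*(-178))) = (465 + (-9 - 1*(-64)))*((-2 - 21) + (1/57 - 1*(-178))) = (465 + (-9 + 64))*(-23 + (1/57 + 178)) = (465 + 55)*(-23 + 10147/57) = 520*(8836/57) = 4594720/57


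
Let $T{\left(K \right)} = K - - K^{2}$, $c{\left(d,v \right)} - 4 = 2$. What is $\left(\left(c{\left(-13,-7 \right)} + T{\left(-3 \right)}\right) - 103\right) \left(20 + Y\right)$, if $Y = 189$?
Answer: $-19019$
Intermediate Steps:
$c{\left(d,v \right)} = 6$ ($c{\left(d,v \right)} = 4 + 2 = 6$)
$T{\left(K \right)} = K + K^{2}$
$\left(\left(c{\left(-13,-7 \right)} + T{\left(-3 \right)}\right) - 103\right) \left(20 + Y\right) = \left(\left(6 - 3 \left(1 - 3\right)\right) - 103\right) \left(20 + 189\right) = \left(\left(6 - -6\right) - 103\right) 209 = \left(\left(6 + 6\right) - 103\right) 209 = \left(12 - 103\right) 209 = \left(-91\right) 209 = -19019$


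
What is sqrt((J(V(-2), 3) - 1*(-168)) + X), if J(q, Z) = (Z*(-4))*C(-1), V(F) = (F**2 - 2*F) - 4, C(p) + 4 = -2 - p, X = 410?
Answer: sqrt(638) ≈ 25.259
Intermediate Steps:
C(p) = -6 - p (C(p) = -4 + (-2 - p) = -6 - p)
V(F) = -4 + F**2 - 2*F
J(q, Z) = 20*Z (J(q, Z) = (Z*(-4))*(-6 - 1*(-1)) = (-4*Z)*(-6 + 1) = -4*Z*(-5) = 20*Z)
sqrt((J(V(-2), 3) - 1*(-168)) + X) = sqrt((20*3 - 1*(-168)) + 410) = sqrt((60 + 168) + 410) = sqrt(228 + 410) = sqrt(638)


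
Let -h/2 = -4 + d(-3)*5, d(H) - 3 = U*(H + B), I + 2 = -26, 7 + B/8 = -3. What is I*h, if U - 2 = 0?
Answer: -45864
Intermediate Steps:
B = -80 (B = -56 + 8*(-3) = -56 - 24 = -80)
U = 2 (U = 2 + 0 = 2)
I = -28 (I = -2 - 26 = -28)
d(H) = -157 + 2*H (d(H) = 3 + 2*(H - 80) = 3 + 2*(-80 + H) = 3 + (-160 + 2*H) = -157 + 2*H)
h = 1638 (h = -2*(-4 + (-157 + 2*(-3))*5) = -2*(-4 + (-157 - 6)*5) = -2*(-4 - 163*5) = -2*(-4 - 815) = -2*(-819) = 1638)
I*h = -28*1638 = -45864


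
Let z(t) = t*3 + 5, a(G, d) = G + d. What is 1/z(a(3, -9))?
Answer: -1/13 ≈ -0.076923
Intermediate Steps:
z(t) = 5 + 3*t (z(t) = 3*t + 5 = 5 + 3*t)
1/z(a(3, -9)) = 1/(5 + 3*(3 - 9)) = 1/(5 + 3*(-6)) = 1/(5 - 18) = 1/(-13) = -1/13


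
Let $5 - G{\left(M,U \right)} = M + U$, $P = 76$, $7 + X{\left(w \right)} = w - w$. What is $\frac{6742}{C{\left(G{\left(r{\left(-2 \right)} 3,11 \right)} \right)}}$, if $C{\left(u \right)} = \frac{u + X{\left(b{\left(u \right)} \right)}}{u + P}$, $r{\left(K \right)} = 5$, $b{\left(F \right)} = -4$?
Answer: $- \frac{185405}{14} \approx -13243.0$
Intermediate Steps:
$X{\left(w \right)} = -7$ ($X{\left(w \right)} = -7 + \left(w - w\right) = -7 + 0 = -7$)
$G{\left(M,U \right)} = 5 - M - U$ ($G{\left(M,U \right)} = 5 - \left(M + U\right) = 5 - M - U$)
$C{\left(u \right)} = \frac{-7 + u}{76 + u}$ ($C{\left(u \right)} = \frac{u - 7}{u + 76} = \frac{-7 + u}{76 + u}$)
$\frac{6742}{C{\left(G{\left(r{\left(-2 \right)} 3,11 \right)} \right)}} = \frac{6742}{\frac{1}{76 - \left(6 + 15\right)} \left(-7 - \left(6 + 15\right)\right)} = \frac{6742}{\frac{1}{76 - 21} \left(-7 - 21\right)} = \frac{6742}{\frac{1}{55} \left(-28\right)} = \frac{6742}{- \frac{28}{55}} = 6742 \left(- \frac{55}{28}\right) = - \frac{185405}{14}$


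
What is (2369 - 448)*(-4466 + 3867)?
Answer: -1150679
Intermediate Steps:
(2369 - 448)*(-4466 + 3867) = 1921*(-599) = -1150679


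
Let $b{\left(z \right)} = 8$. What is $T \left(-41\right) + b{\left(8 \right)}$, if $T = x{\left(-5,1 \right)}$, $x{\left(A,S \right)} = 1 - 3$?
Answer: $90$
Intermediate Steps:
$x{\left(A,S \right)} = -2$
$T = -2$
$T \left(-41\right) + b{\left(8 \right)} = \left(-2\right) \left(-41\right) + 8 = 82 + 8 = 90$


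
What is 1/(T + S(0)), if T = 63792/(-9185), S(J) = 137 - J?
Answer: 9185/1194553 ≈ 0.0076891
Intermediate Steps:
T = -63792/9185 (T = 63792*(-1/9185) = -63792/9185 ≈ -6.9452)
1/(T + S(0)) = 1/(-63792/9185 + (137 - 1*0)) = 1/(-63792/9185 + (137 + 0)) = 1/(-63792/9185 + 137) = 1/(1194553/9185) = 9185/1194553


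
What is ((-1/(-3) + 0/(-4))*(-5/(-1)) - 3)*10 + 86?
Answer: 218/3 ≈ 72.667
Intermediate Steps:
((-1/(-3) + 0/(-4))*(-5/(-1)) - 3)*10 + 86 = ((-1*(-⅓) + 0*(-¼))*(-5*(-1)) - 3)*10 + 86 = ((⅓ + 0)*5 - 3)*10 + 86 = ((⅓)*5 - 3)*10 + 86 = (5/3 - 3)*10 + 86 = -4/3*10 + 86 = -40/3 + 86 = 218/3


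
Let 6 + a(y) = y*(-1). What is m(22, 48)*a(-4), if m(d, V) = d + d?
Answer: -88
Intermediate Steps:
a(y) = -6 - y (a(y) = -6 + y*(-1) = -6 - y)
m(d, V) = 2*d
m(22, 48)*a(-4) = (2*22)*(-6 - 1*(-4)) = 44*(-6 + 4) = 44*(-2) = -88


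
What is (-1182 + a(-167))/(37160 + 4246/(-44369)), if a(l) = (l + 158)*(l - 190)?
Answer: 30037813/549582598 ≈ 0.054656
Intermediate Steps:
a(l) = (-190 + l)*(158 + l) (a(l) = (158 + l)*(-190 + l) = (-190 + l)*(158 + l))
(-1182 + a(-167))/(37160 + 4246/(-44369)) = (-1182 + (-30020 + (-167)² - 32*(-167)))/(37160 + 4246/(-44369)) = (-1182 + (-30020 + 27889 + 5344))/(37160 + 4246*(-1/44369)) = (-1182 + 3213)/(37160 - 4246/44369) = 2031/(1648747794/44369) = 2031*(44369/1648747794) = 30037813/549582598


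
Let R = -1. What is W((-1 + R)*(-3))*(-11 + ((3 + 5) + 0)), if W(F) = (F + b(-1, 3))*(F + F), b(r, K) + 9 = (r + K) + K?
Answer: -72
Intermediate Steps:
b(r, K) = -9 + r + 2*K (b(r, K) = -9 + ((r + K) + K) = -9 + ((K + r) + K) = -9 + (r + 2*K) = -9 + r + 2*K)
W(F) = 2*F*(-4 + F) (W(F) = (F + (-9 - 1 + 2*3))*(F + F) = (F + (-9 - 1 + 6))*(2*F) = (F - 4)*(2*F) = (-4 + F)*(2*F) = 2*F*(-4 + F))
W((-1 + R)*(-3))*(-11 + ((3 + 5) + 0)) = (2*((-1 - 1)*(-3))*(-4 + (-1 - 1)*(-3)))*(-11 + ((3 + 5) + 0)) = (2*(-2*(-3))*(-4 - 2*(-3)))*(-11 + (8 + 0)) = (2*6*(-4 + 6))*(-11 + 8) = (2*6*2)*(-3) = 24*(-3) = -72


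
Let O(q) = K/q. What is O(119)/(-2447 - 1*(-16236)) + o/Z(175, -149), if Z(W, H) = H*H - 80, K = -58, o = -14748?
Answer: -24201143486/36298149811 ≈ -0.66673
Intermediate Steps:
Z(W, H) = -80 + H**2 (Z(W, H) = H**2 - 80 = -80 + H**2)
O(q) = -58/q
O(119)/(-2447 - 1*(-16236)) + o/Z(175, -149) = (-58/119)/(-2447 - 1*(-16236)) - 14748/(-80 + (-149)**2) = (-58*1/119)/(-2447 + 16236) - 14748/(-80 + 22201) = -58/119/13789 - 14748/22121 = -58/119*1/13789 - 14748*1/22121 = -58/1640891 - 14748/22121 = -24201143486/36298149811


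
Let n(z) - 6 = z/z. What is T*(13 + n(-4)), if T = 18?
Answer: 360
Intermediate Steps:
n(z) = 7 (n(z) = 6 + z/z = 6 + 1 = 7)
T*(13 + n(-4)) = 18*(13 + 7) = 18*20 = 360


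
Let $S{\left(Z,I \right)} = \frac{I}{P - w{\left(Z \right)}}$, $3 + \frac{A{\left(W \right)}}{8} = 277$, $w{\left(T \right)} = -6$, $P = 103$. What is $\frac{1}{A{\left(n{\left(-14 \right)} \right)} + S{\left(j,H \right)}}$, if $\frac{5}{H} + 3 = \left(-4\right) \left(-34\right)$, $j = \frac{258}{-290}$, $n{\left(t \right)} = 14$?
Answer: $\frac{14497}{31777429} \approx 0.0004562$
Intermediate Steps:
$A{\left(W \right)} = 2192$ ($A{\left(W \right)} = -24 + 8 \cdot 277 = -24 + 2216 = 2192$)
$j = - \frac{129}{145}$ ($j = 258 \left(- \frac{1}{290}\right) = - \frac{129}{145} \approx -0.88966$)
$H = \frac{5}{133}$ ($H = \frac{5}{-3 - -136} = \frac{5}{-3 + 136} = \frac{5}{133} \approx 0.037594$)
$S{\left(Z,I \right)} = \frac{I}{109}$ ($S{\left(Z,I \right)} = \frac{I}{103 - -6} = \frac{I}{103 + 6} = \frac{I}{109}$)
$\frac{1}{A{\left(n{\left(-14 \right)} \right)} + S{\left(j,H \right)}} = \frac{1}{2192 + \frac{1}{109} \cdot \frac{5}{133}} = \frac{1}{2192 + \frac{5}{14497}} = \frac{1}{\frac{31777429}{14497}} = \frac{14497}{31777429}$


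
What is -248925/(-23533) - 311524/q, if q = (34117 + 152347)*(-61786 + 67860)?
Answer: 70480181723627/6663265028272 ≈ 10.577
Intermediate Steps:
q = 1132582336 (q = 186464*6074 = 1132582336)
-248925/(-23533) - 311524/q = -248925/(-23533) - 311524/1132582336 = -248925*(-1/23533) - 311524*1/1132582336 = 248925/23533 - 77881/283145584 = 70480181723627/6663265028272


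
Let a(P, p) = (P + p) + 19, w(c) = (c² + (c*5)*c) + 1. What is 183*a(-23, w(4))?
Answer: 17019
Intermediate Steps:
w(c) = 1 + 6*c² (w(c) = (c² + (5*c)*c) + 1 = (c² + 5*c²) + 1 = 6*c² + 1 = 1 + 6*c²)
a(P, p) = 19 + P + p
183*a(-23, w(4)) = 183*(19 - 23 + (1 + 6*4²)) = 183*(19 - 23 + (1 + 6*16)) = 183*(19 - 23 + (1 + 96)) = 183*(19 - 23 + 97) = 183*93 = 17019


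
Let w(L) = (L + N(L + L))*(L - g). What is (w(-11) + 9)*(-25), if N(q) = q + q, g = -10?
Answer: -1600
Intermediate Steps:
N(q) = 2*q
w(L) = 5*L*(10 + L) (w(L) = (L + 2*(L + L))*(L - 1*(-10)) = (L + 2*(2*L))*(L + 10) = (L + 4*L)*(10 + L) = (5*L)*(10 + L) = 5*L*(10 + L))
(w(-11) + 9)*(-25) = (5*(-11)*(10 - 11) + 9)*(-25) = (5*(-11)*(-1) + 9)*(-25) = (55 + 9)*(-25) = 64*(-25) = -1600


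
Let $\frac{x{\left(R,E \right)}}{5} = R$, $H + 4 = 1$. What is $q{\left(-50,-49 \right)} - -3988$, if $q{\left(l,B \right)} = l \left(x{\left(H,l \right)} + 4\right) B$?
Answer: $-22962$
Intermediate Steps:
$H = -3$ ($H = -4 + 1 = -3$)
$x{\left(R,E \right)} = 5 R$
$q{\left(l,B \right)} = - 11 B l$ ($q{\left(l,B \right)} = l \left(5 \left(-3\right) + 4\right) B = l \left(-15 + 4\right) B = l \left(- 11 B\right) = - 11 B l$)
$q{\left(-50,-49 \right)} - -3988 = \left(-11\right) \left(-49\right) \left(-50\right) - -3988 = -26950 + 3988 = -22962$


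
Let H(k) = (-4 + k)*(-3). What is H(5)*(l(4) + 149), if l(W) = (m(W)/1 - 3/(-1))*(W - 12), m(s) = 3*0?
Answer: -375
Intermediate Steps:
m(s) = 0
H(k) = 12 - 3*k
l(W) = -36 + 3*W (l(W) = (0/1 - 3/(-1))*(W - 12) = (0*1 - 3*(-1))*(-12 + W) = (0 + 3)*(-12 + W) = 3*(-12 + W) = -36 + 3*W)
H(5)*(l(4) + 149) = (12 - 3*5)*((-36 + 3*4) + 149) = (12 - 15)*((-36 + 12) + 149) = -3*(-24 + 149) = -3*125 = -375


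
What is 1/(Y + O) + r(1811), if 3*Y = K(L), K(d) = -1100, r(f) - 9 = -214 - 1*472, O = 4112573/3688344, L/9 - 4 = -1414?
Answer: -912789402023/1348280227 ≈ -677.00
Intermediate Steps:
L = -12690 (L = 36 + 9*(-1414) = 36 - 12726 = -12690)
O = 4112573/3688344 (O = 4112573*(1/3688344) = 4112573/3688344 ≈ 1.1150)
r(f) = -677 (r(f) = 9 + (-214 - 1*472) = 9 + (-214 - 472) = 9 - 686 = -677)
Y = -1100/3 (Y = (⅓)*(-1100) = -1100/3 ≈ -366.67)
1/(Y + O) + r(1811) = 1/(-1100/3 + 4112573/3688344) - 677 = 1/(-1348280227/3688344) - 677 = -3688344/1348280227 - 677 = -912789402023/1348280227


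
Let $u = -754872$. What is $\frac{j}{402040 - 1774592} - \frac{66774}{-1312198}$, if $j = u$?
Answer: $\frac{67637019744}{112566249331} \approx 0.60086$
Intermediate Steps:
$j = -754872$
$\frac{j}{402040 - 1774592} - \frac{66774}{-1312198} = - \frac{754872}{402040 - 1774592} - \frac{66774}{-1312198} = - \frac{754872}{-1372552} - - \frac{33387}{656099} = \left(-754872\right) \left(- \frac{1}{1372552}\right) + \frac{33387}{656099} = \frac{94359}{171569} + \frac{33387}{656099} = \frac{67637019744}{112566249331}$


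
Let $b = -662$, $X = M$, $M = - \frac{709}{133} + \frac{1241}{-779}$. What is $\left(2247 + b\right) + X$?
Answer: $\frac{8605249}{5453} \approx 1578.1$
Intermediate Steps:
$M = - \frac{37756}{5453}$ ($M = \left(-709\right) \frac{1}{133} + 1241 \left(- \frac{1}{779}\right) = - \frac{709}{133} - \frac{1241}{779} = - \frac{37756}{5453} \approx -6.9239$)
$X = - \frac{37756}{5453} \approx -6.9239$
$\left(2247 + b\right) + X = \left(2247 - 662\right) - \frac{37756}{5453} = 1585 - \frac{37756}{5453} = \frac{8605249}{5453}$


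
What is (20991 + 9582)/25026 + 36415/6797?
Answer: 8675399/1318618 ≈ 6.5792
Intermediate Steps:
(20991 + 9582)/25026 + 36415/6797 = 30573*(1/25026) + 36415*(1/6797) = 237/194 + 36415/6797 = 8675399/1318618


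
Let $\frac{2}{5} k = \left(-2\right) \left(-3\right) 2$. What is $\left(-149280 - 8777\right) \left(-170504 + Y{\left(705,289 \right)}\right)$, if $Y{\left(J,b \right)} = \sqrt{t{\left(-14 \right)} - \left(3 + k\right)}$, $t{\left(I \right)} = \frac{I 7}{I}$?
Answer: $26949350728 - 158057 i \sqrt{26} \approx 2.6949 \cdot 10^{10} - 8.0594 \cdot 10^{5} i$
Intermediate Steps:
$k = 30$ ($k = \frac{5 \left(-2\right) \left(-3\right) 2}{2} = \frac{5 \cdot 6 \cdot 2}{2} = \frac{5}{2} \cdot 12 = 30$)
$t{\left(I \right)} = 7$ ($t{\left(I \right)} = \frac{7 I}{I} = 7$)
$Y{\left(J,b \right)} = i \sqrt{26}$ ($Y{\left(J,b \right)} = \sqrt{7 - 33} = \sqrt{-26} = i \sqrt{26}$)
$\left(-149280 - 8777\right) \left(-170504 + Y{\left(705,289 \right)}\right) = \left(-149280 - 8777\right) \left(-170504 + i \sqrt{26}\right) = - 158057 \left(-170504 + i \sqrt{26}\right) = 26949350728 - 158057 i \sqrt{26}$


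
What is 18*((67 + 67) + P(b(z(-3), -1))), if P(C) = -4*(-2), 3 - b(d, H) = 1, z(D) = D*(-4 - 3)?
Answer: 2556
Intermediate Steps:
z(D) = -7*D (z(D) = D*(-7) = -7*D)
b(d, H) = 2 (b(d, H) = 3 - 1*1 = 3 - 1 = 2)
P(C) = 8
18*((67 + 67) + P(b(z(-3), -1))) = 18*((67 + 67) + 8) = 18*(134 + 8) = 18*142 = 2556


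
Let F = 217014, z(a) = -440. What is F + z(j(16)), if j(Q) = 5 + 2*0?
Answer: 216574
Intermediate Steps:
j(Q) = 5 (j(Q) = 5 + 0 = 5)
F + z(j(16)) = 217014 - 440 = 216574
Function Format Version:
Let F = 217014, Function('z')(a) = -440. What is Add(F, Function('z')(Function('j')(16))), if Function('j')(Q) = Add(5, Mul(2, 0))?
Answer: 216574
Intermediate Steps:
Function('j')(Q) = 5 (Function('j')(Q) = Add(5, 0) = 5)
Add(F, Function('z')(Function('j')(16))) = Add(217014, -440) = 216574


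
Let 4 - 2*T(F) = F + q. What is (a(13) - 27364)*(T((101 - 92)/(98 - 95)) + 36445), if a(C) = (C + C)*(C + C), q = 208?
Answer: -969881952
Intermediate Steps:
a(C) = 4*C**2 (a(C) = (2*C)*(2*C) = 4*C**2)
T(F) = -102 - F/2 (T(F) = 2 - (F + 208)/2 = 2 - (208 + F)/2 = 2 + (-104 - F/2) = -102 - F/2)
(a(13) - 27364)*(T((101 - 92)/(98 - 95)) + 36445) = (4*13**2 - 27364)*((-102 - (101 - 92)/(2*(98 - 95))) + 36445) = (4*169 - 27364)*((-102 - 9/(2*3)) + 36445) = (676 - 27364)*((-102 - 9/(2*3)) + 36445) = -26688*((-102 - 1/2*3) + 36445) = -26688*((-102 - 3/2) + 36445) = -26688*(-207/2 + 36445) = -26688*72683/2 = -969881952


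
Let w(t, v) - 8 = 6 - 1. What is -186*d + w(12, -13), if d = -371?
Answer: 69019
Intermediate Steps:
w(t, v) = 13 (w(t, v) = 8 + (6 - 1) = 8 + 5 = 13)
-186*d + w(12, -13) = -186*(-371) + 13 = 69006 + 13 = 69019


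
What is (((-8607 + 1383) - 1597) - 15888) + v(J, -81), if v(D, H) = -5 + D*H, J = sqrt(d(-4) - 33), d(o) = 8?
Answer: -24714 - 405*I ≈ -24714.0 - 405.0*I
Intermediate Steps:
J = 5*I (J = sqrt(8 - 33) = sqrt(-25) = 5*I ≈ 5.0*I)
(((-8607 + 1383) - 1597) - 15888) + v(J, -81) = (((-8607 + 1383) - 1597) - 15888) + (-5 + (5*I)*(-81)) = ((-7224 - 1597) - 15888) + (-5 - 405*I) = (-8821 - 15888) + (-5 - 405*I) = -24709 + (-5 - 405*I) = -24714 - 405*I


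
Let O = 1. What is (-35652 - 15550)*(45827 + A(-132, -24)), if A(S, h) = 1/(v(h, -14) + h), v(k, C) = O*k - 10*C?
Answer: -107935992085/46 ≈ -2.3464e+9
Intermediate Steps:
v(k, C) = k - 10*C (v(k, C) = 1*k - 10*C = k - 10*C)
A(S, h) = 1/(140 + 2*h) (A(S, h) = 1/((h - 10*(-14)) + h) = 1/((h + 140) + h) = 1/((140 + h) + h) = 1/(140 + 2*h))
(-35652 - 15550)*(45827 + A(-132, -24)) = (-35652 - 15550)*(45827 + 1/(2*(70 - 24))) = -51202*(45827 + (1/2)/46) = -51202*(45827 + (1/2)*(1/46)) = -51202*(45827 + 1/92) = -51202*4216085/92 = -107935992085/46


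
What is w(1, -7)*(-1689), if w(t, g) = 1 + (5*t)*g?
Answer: 57426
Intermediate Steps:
w(t, g) = 1 + 5*g*t
w(1, -7)*(-1689) = (1 + 5*(-7)*1)*(-1689) = (1 - 35)*(-1689) = -34*(-1689) = 57426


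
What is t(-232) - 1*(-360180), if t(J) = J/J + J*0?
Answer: 360181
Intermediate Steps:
t(J) = 1 (t(J) = 1 + 0 = 1)
t(-232) - 1*(-360180) = 1 - 1*(-360180) = 1 + 360180 = 360181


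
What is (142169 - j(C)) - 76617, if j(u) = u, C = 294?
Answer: 65258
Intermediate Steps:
(142169 - j(C)) - 76617 = (142169 - 1*294) - 76617 = (142169 - 294) - 76617 = 141875 - 76617 = 65258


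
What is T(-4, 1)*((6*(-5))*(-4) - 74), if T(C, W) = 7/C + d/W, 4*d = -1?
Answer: -92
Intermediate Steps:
d = -¼ (d = (¼)*(-1) = -¼ ≈ -0.25000)
T(C, W) = 7/C - 1/(4*W)
T(-4, 1)*((6*(-5))*(-4) - 74) = (7/(-4) - ¼/1)*((6*(-5))*(-4) - 74) = (7*(-¼) - ¼*1)*(-30*(-4) - 74) = (-7/4 - ¼)*(120 - 74) = -2*46 = -92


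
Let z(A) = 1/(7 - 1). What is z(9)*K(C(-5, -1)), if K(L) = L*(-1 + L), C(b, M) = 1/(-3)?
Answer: 2/27 ≈ 0.074074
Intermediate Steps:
z(A) = 1/6
C(b, M) = -1/3
z(9)*K(C(-5, -1)) = (-(-1 - 1/3)/3)/6 = (-1/3*(-4/3))/6 = (1/6)*(4/9) = 2/27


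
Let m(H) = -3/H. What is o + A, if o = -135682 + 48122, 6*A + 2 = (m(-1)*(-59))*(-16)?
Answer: -261265/3 ≈ -87088.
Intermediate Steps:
A = 1415/3 (A = -⅓ + ((-3/(-1)*(-59))*(-16))/6 = -⅓ + ((-3*(-1)*(-59))*(-16))/6 = -⅓ + ((3*(-59))*(-16))/6 = -⅓ + (-177*(-16))/6 = -⅓ + (⅙)*2832 = -⅓ + 472 = 1415/3 ≈ 471.67)
o = -87560
o + A = -87560 + 1415/3 = -261265/3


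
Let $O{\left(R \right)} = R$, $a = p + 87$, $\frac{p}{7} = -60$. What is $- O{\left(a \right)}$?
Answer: $333$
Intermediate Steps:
$p = -420$ ($p = 7 \left(-60\right) = -420$)
$a = -333$ ($a = -420 + 87 = -333$)
$- O{\left(a \right)} = \left(-1\right) \left(-333\right) = 333$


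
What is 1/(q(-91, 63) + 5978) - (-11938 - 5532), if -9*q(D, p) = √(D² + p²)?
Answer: 516014417251/29537173 + 45*√10/413520422 ≈ 17470.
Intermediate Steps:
q(D, p) = -√(D² + p²)/9
1/(q(-91, 63) + 5978) - (-11938 - 5532) = 1/(-√((-91)² + 63²)/9 + 5978) - (-11938 - 5532) = 1/(-√(8281 + 3969)/9 + 5978) - 1*(-17470) = 1/(-35*√10/9 + 5978) + 17470 = 1/(5978 - 35*√10/9) + 17470 = 17470 + 1/(5978 - 35*√10/9)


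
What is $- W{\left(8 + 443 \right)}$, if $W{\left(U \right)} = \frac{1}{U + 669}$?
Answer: $- \frac{1}{1120} \approx -0.00089286$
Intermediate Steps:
$W{\left(U \right)} = \frac{1}{669 + U}$
$- W{\left(8 + 443 \right)} = - \frac{1}{669 + \left(8 + 443\right)} = - \frac{1}{669 + 451} = - \frac{1}{1120}$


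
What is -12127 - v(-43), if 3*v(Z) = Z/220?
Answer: -8003777/660 ≈ -12127.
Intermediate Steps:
v(Z) = Z/660 (v(Z) = (Z/220)/3 = Z/660)
-12127 - v(-43) = -12127 - (-43)/660 = -12127 - 1*(-43/660) = -12127 + 43/660 = -8003777/660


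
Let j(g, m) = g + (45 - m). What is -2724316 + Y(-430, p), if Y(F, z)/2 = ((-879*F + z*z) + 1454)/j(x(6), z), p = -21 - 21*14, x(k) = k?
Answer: -498071179/183 ≈ -2.7217e+6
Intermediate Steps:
p = -315 (p = -21 - 294 = -315)
j(g, m) = 45 + g - m
Y(F, z) = 2*(1454 + z² - 879*F)/(51 - z) (Y(F, z) = 2*(((-879*F + z*z) + 1454)/(45 + 6 - z)) = 2*(((-879*F + z²) + 1454)/(51 - z)) = 2*(((z² - 879*F) + 1454)/(51 - z)) = 2*((1454 + z² - 879*F)/(51 - z)) = 2*(1454 + z² - 879*F)/(51 - z))
-2724316 + Y(-430, p) = -2724316 + 2*(1454 + (-315)² - 879*(-430))/(51 - 1*(-315)) = -2724316 + 2*(1454 + 99225 + 377970)/(51 + 315) = -2724316 + 2*478649/366 = -2724316 + 2*(1/366)*478649 = -2724316 + 478649/183 = -498071179/183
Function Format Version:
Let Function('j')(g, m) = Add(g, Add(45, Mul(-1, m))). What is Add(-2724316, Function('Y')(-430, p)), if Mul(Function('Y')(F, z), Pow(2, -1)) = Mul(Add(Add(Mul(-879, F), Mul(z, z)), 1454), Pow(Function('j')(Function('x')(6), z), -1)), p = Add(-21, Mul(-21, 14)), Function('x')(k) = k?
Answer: Rational(-498071179, 183) ≈ -2.7217e+6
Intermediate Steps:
p = -315 (p = Add(-21, -294) = -315)
Function('j')(g, m) = Add(45, g, Mul(-1, m))
Function('Y')(F, z) = Mul(2, Pow(Add(51, Mul(-1, z)), -1), Add(1454, Pow(z, 2), Mul(-879, F))) (Function('Y')(F, z) = Mul(2, Mul(Add(Add(Mul(-879, F), Mul(z, z)), 1454), Pow(Add(45, 6, Mul(-1, z)), -1))) = Mul(2, Mul(Add(Add(Mul(-879, F), Pow(z, 2)), 1454), Pow(Add(51, Mul(-1, z)), -1))) = Mul(2, Mul(Add(Add(Pow(z, 2), Mul(-879, F)), 1454), Pow(Add(51, Mul(-1, z)), -1))) = Mul(2, Mul(Add(1454, Pow(z, 2), Mul(-879, F)), Pow(Add(51, Mul(-1, z)), -1))) = Mul(2, Mul(Pow(Add(51, Mul(-1, z)), -1), Add(1454, Pow(z, 2), Mul(-879, F)))) = Mul(2, Pow(Add(51, Mul(-1, z)), -1), Add(1454, Pow(z, 2), Mul(-879, F))))
Add(-2724316, Function('Y')(-430, p)) = Add(-2724316, Mul(2, Pow(Add(51, Mul(-1, -315)), -1), Add(1454, Pow(-315, 2), Mul(-879, -430)))) = Add(-2724316, Mul(2, Pow(Add(51, 315), -1), Add(1454, 99225, 377970))) = Add(-2724316, Mul(2, Pow(366, -1), 478649)) = Add(-2724316, Mul(2, Rational(1, 366), 478649)) = Add(-2724316, Rational(478649, 183)) = Rational(-498071179, 183)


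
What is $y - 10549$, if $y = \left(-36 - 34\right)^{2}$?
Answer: $-5649$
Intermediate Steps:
$y = 4900$ ($y = \left(-70\right)^{2} = 4900$)
$y - 10549 = 4900 - 10549 = -5649$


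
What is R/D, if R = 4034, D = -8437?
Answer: -4034/8437 ≈ -0.47813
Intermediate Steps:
R/D = 4034/(-8437) = 4034*(-1/8437) = -4034/8437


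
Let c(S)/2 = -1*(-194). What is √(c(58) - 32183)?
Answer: I*√31795 ≈ 178.31*I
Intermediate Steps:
c(S) = 388 (c(S) = 2*(-1*(-194)) = 2*194 = 388)
√(c(58) - 32183) = √(388 - 32183) = √(-31795) = I*√31795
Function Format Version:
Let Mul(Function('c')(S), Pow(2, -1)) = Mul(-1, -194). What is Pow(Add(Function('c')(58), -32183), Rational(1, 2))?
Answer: Mul(I, Pow(31795, Rational(1, 2))) ≈ Mul(178.31, I)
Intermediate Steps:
Function('c')(S) = 388 (Function('c')(S) = Mul(2, Mul(-1, -194)) = Mul(2, 194) = 388)
Pow(Add(Function('c')(58), -32183), Rational(1, 2)) = Pow(Add(388, -32183), Rational(1, 2)) = Pow(-31795, Rational(1, 2)) = Mul(I, Pow(31795, Rational(1, 2)))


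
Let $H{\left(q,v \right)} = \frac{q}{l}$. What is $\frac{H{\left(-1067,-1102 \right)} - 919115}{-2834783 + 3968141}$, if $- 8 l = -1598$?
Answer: $- \frac{734377153}{905553042} \approx -0.81097$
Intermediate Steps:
$l = \frac{799}{4}$ ($l = \left(- \frac{1}{8}\right) \left(-1598\right) = \frac{799}{4} \approx 199.75$)
$H{\left(q,v \right)} = \frac{4 q}{799}$ ($H{\left(q,v \right)} = \frac{q}{\frac{799}{4}} = q \frac{4}{799} = \frac{4 q}{799}$)
$\frac{H{\left(-1067,-1102 \right)} - 919115}{-2834783 + 3968141} = \frac{\frac{4}{799} \left(-1067\right) - 919115}{-2834783 + 3968141} = \frac{- \frac{4268}{799} - 919115}{1133358} = \left(- \frac{734377153}{799}\right) \frac{1}{1133358} = - \frac{734377153}{905553042}$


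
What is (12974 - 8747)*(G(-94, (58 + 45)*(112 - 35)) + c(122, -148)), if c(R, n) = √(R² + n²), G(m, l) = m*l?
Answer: -3151287678 + 8454*√9197 ≈ -3.1505e+9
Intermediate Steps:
G(m, l) = l*m
(12974 - 8747)*(G(-94, (58 + 45)*(112 - 35)) + c(122, -148)) = (12974 - 8747)*(((58 + 45)*(112 - 35))*(-94) + √(122² + (-148)²)) = 4227*((103*77)*(-94) + √(14884 + 21904)) = 4227*(7931*(-94) + √36788) = 4227*(-745514 + 2*√9197) = -3151287678 + 8454*√9197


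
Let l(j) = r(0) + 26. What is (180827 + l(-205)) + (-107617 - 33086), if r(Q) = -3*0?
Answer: 40150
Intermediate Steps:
r(Q) = 0
l(j) = 26 (l(j) = 0 + 26 = 26)
(180827 + l(-205)) + (-107617 - 33086) = (180827 + 26) + (-107617 - 33086) = 180853 - 140703 = 40150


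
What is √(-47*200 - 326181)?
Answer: I*√335581 ≈ 579.29*I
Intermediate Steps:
√(-47*200 - 326181) = √(-9400 - 326181) = √(-335581) = I*√335581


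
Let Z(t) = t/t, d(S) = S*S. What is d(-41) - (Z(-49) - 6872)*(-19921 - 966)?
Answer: -143512896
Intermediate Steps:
d(S) = S²
Z(t) = 1
d(-41) - (Z(-49) - 6872)*(-19921 - 966) = (-41)² - (1 - 6872)*(-19921 - 966) = 1681 - (-6871)*(-20887) = 1681 - 1*143514577 = 1681 - 143514577 = -143512896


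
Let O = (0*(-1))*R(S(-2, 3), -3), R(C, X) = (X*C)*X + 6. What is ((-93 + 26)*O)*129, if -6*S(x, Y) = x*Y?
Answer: 0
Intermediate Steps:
S(x, Y) = -Y*x/6 (S(x, Y) = -x*Y/6 = -Y*x/6)
R(C, X) = 6 + C*X**2 (R(C, X) = (C*X)*X + 6 = C*X**2 + 6 = 6 + C*X**2)
O = 0 (O = (0*(-1))*(6 - 1/6*3*(-2)*(-3)**2) = 0*(6 + 1*9) = 0*(6 + 9) = 0*15 = 0)
((-93 + 26)*O)*129 = ((-93 + 26)*0)*129 = -67*0*129 = 0*129 = 0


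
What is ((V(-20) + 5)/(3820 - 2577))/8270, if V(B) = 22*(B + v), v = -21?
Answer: -897/10279610 ≈ -8.7260e-5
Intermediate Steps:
V(B) = -462 + 22*B (V(B) = 22*(B - 21) = 22*(-21 + B) = -462 + 22*B)
((V(-20) + 5)/(3820 - 2577))/8270 = (((-462 + 22*(-20)) + 5)/(3820 - 2577))/8270 = (((-462 - 440) + 5)/1243)*(1/8270) = ((-902 + 5)*(1/1243))*(1/8270) = -897*1/1243*(1/8270) = -897/1243*1/8270 = -897/10279610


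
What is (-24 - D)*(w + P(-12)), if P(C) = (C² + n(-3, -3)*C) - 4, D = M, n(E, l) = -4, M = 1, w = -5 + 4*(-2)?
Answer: -4375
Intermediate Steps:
w = -13 (w = -5 - 8 = -13)
D = 1
P(C) = -4 + C² - 4*C (P(C) = (C² - 4*C) - 4 = -4 + C² - 4*C)
(-24 - D)*(w + P(-12)) = (-24 - 1*1)*(-13 + (-4 + (-12)² - 4*(-12))) = (-24 - 1)*(-13 + (-4 + 144 + 48)) = -25*(-13 + 188) = -25*175 = -4375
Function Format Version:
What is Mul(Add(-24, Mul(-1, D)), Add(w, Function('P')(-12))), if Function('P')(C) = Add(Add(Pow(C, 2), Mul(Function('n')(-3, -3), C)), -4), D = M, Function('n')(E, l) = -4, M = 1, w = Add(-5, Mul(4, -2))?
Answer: -4375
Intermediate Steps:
w = -13 (w = Add(-5, -8) = -13)
D = 1
Function('P')(C) = Add(-4, Pow(C, 2), Mul(-4, C)) (Function('P')(C) = Add(Add(Pow(C, 2), Mul(-4, C)), -4) = Add(-4, Pow(C, 2), Mul(-4, C)))
Mul(Add(-24, Mul(-1, D)), Add(w, Function('P')(-12))) = Mul(Add(-24, Mul(-1, 1)), Add(-13, Add(-4, Pow(-12, 2), Mul(-4, -12)))) = Mul(Add(-24, -1), Add(-13, Add(-4, 144, 48))) = Mul(-25, Add(-13, 188)) = Mul(-25, 175) = -4375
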